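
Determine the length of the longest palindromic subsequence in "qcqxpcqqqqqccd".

9

Using dp[i][j] = 2 + dp[i+1][j−1] if the ends match, else max(dp[i+1][j], dp[i][j−1]):
dp[1][14] = 9. A witness is ccqqqqqcc at positions 2,6,7,8,9,10,11,12,13.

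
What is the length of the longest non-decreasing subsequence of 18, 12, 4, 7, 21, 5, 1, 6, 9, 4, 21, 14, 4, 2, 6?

5

Scanning left to right, the best length ending at each element is: 18→1, 12→1, 4→1, 7→2, 21→3, 5→2, 1→1, 6→3, 9→4, 4→2, 21→5, 14→5, 4→3, 2→2, 6→4.
So the longest non-decreasing subsequence has length 5, e.g. 4, 5, 6, 9, 21.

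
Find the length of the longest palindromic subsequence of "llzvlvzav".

5

One longest palindromic subsequence is zvlvz (positions 3,4,5,6,7); it reads the same forward and backward, and the interval DP gives dp[1][9] = 5.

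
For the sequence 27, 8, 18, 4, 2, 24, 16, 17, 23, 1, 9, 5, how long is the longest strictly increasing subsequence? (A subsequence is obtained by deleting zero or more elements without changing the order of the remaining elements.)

Let dp[i] be the longest increasing subsequence ending at position i. Then dp = [1, 1, 2, 1, 1, 3, 2, 3, 4, 1, 2, 2].
The maximum is 4; one witness is 8, 16, 17, 23 at positions 2,7,8,9.

4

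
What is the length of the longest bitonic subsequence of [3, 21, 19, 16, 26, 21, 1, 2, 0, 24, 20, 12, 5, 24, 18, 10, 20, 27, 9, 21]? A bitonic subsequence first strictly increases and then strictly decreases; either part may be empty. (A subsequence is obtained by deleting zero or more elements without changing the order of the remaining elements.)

Let inc[i] be the LIS ending at i and dec[i] the longest strictly decreasing subsequence starting at i. inc = [1, 2, 2, 2, 3, 3, 1, 2, 1, 4, 3, 3, 3, 4, 4, 4, 5, 6, 4, 6], dec = [3, 6, 5, 4, 6, 5, 2, 2, 1, 5, 4, 3, 1, 4, 3, 2, 2, 2, 1, 1].
max_i inc[i]+dec[i]−1 = 8, with one witness 3, 21, 26, 24, 20, 18, 10, 9.

8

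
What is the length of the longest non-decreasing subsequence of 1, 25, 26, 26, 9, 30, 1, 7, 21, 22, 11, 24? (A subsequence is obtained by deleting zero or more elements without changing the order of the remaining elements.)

6

Let dp[i] be the longest non-decreasing subsequence ending at position i. Then dp = [1, 2, 3, 4, 2, 5, 2, 3, 4, 5, 4, 6].
The maximum is 6; one witness is 1, 1, 7, 21, 22, 24 at positions 1,7,8,9,10,12.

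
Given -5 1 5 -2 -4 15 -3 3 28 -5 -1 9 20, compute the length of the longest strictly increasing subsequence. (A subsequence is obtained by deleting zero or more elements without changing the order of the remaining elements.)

6

One longest increasing subsequence is -5, -4, -3, 3, 9, 20 (positions 1,5,7,8,12,13), of length 6; no longer one exists.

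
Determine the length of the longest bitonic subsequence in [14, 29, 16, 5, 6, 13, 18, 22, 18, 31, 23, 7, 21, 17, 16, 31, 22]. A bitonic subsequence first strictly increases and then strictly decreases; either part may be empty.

One longest bitonic subsequence is 5, 6, 13, 18, 22, 31, 23, 21, 17, 16 (positions 4,5,6,7,8,10,11,13,14,15): it rises to 31 then falls. Length 10 is optimal.

10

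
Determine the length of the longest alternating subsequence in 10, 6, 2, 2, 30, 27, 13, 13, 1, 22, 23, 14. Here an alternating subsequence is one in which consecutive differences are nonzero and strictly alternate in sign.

6

Track the best alternating length ending on an up-step vs a down-step at each position: up/down = 1/1, 1/2, 1/2, 1/2, 3/1, 3/4, 3/4, 3/4, 1/4, 5/4, 5/4, 5/6.
The maximum over both is 6; one such subsequence is 10, 6, 30, 13, 22, 14.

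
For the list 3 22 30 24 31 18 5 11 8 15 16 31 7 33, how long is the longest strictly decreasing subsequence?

6

Let dp[i] be the longest decreasing subsequence ending at position i. Then dp = [1, 1, 1, 2, 1, 3, 4, 4, 5, 4, 4, 1, 6, 1].
The maximum is 6; one witness is 30, 24, 18, 11, 8, 7 at positions 3,4,6,8,9,13.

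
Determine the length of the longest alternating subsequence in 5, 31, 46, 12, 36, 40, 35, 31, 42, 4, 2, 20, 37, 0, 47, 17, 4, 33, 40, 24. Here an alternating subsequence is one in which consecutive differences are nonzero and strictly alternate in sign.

Track the best alternating length ending on an up-step vs a down-step at each position: up/down = 1/1, 2/1, 2/1, 2/3, 4/3, 4/3, 4/5, 4/5, 6/3, 1/7, 1/7, 8/7, 8/7, 1/9, 10/1, 10/11, 10/11, 12/11, 12/11, 12/13.
The maximum over both is 13; one such subsequence is 5, 31, 12, 36, 35, 42, 4, 20, 0, 47, 17, 33, 24.

13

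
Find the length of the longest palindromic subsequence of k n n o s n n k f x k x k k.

7

One longest palindromic subsequence is kkxkxkk (positions 1,8,10,11,12,13,14); it reads the same forward and backward, and the interval DP gives dp[1][14] = 7.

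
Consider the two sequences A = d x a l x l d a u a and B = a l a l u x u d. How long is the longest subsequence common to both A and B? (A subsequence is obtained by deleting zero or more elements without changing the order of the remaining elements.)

4

A longest common subsequence is alxd (length 4); the LCS DP confirms no longer common subsequence exists.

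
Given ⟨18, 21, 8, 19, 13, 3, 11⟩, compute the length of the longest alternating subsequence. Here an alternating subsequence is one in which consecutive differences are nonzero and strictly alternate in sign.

Track the best alternating length ending on an up-step vs a down-step at each position: up/down = 1/1, 2/1, 1/3, 4/3, 4/5, 1/5, 6/5.
The maximum over both is 6; one such subsequence is 18, 21, 8, 19, 3, 11.

6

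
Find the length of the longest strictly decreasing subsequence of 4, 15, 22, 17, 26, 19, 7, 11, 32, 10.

One longest decreasing subsequence is 22, 17, 11, 10 (positions 3,4,8,10), of length 4; no longer one exists.

4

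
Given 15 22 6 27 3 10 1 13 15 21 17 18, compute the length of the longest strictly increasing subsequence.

6

Let dp[i] be the longest increasing subsequence ending at position i. Then dp = [1, 2, 1, 3, 1, 2, 1, 3, 4, 5, 5, 6].
The maximum is 6; one witness is 6, 10, 13, 15, 17, 18 at positions 3,6,8,9,11,12.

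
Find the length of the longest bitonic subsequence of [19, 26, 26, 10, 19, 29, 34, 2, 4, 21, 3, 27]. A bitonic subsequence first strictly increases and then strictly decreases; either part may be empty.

6

One longest bitonic subsequence is 19, 26, 29, 34, 21, 3 (positions 1,2,6,7,10,11): it rises to 34 then falls. Length 6 is optimal.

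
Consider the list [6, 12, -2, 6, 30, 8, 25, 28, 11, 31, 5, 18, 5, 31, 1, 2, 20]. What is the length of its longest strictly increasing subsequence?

Scanning left to right, the best length ending at each element is: 6→1, 12→2, -2→1, 6→2, 30→3, 8→3, 25→4, 28→5, 11→4, 31→6, 5→2, 18→5, 5→2, 31→6, 1→2, 2→3, 20→6.
So the longest increasing subsequence has length 6, e.g. -2, 6, 8, 25, 28, 31.

6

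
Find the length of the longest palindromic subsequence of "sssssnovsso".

7

One longest palindromic subsequence is sssssss (positions 1,2,3,4,5,9,10); it reads the same forward and backward, and the interval DP gives dp[1][11] = 7.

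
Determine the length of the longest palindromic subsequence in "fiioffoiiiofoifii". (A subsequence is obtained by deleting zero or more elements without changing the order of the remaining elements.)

One longest palindromic subsequence is iiffoiiioffii (positions 2,3,5,6,7,8,9,10,11,12,15,16,17); it reads the same forward and backward, and the interval DP gives dp[1][17] = 13.

13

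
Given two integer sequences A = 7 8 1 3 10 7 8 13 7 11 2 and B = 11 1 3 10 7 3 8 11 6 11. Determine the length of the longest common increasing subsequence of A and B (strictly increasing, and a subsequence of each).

5

A longest common strictly increasing subsequence is 1, 3, 7, 8, 11 (length 5); it appears in order in both A and B, and no longer such subsequence exists.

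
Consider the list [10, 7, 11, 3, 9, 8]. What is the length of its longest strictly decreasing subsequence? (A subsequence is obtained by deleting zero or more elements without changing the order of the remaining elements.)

3

One longest decreasing subsequence is 10, 7, 3 (positions 1,2,4), of length 3; no longer one exists.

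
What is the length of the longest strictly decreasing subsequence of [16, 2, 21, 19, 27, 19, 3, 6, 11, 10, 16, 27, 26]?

Scanning left to right, the best length ending at each element is: 16→1, 2→2, 21→1, 19→2, 27→1, 19→2, 3→3, 6→3, 11→3, 10→4, 16→3, 27→1, 26→2.
So the longest decreasing subsequence has length 4, e.g. 21, 19, 11, 10.

4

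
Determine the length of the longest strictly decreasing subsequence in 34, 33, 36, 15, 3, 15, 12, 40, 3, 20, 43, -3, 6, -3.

6

One longest decreasing subsequence is 34, 33, 15, 12, 3, -3 (positions 1,2,4,7,9,12), of length 6; no longer one exists.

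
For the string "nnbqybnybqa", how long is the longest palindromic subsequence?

Using dp[i][j] = 2 + dp[i+1][j−1] if the ends match, else max(dp[i+1][j], dp[i][j−1]):
dp[1][11] = 5. A witness is qbybq at positions 4,6,8,9,10.

5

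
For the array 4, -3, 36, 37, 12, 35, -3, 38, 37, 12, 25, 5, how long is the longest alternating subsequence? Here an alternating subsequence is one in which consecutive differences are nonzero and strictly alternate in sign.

10

A longest alternating subsequence is 4, -3, 36, 12, 35, -3, 38, 12, 25, 5 (positions 1,2,3,5,6,7,8,10,11,12); its 9 consecutive differences strictly alternate in sign, and length 10 is optimal.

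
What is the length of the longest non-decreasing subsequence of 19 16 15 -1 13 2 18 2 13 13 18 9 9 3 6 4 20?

7

One longest non-decreasing subsequence is -1, 2, 2, 13, 13, 18, 20 (positions 4,6,8,9,10,11,17), of length 7; no longer one exists.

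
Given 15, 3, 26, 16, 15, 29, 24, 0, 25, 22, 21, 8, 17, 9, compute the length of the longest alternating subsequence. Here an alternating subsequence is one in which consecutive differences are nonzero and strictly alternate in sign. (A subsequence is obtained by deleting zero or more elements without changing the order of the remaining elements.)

10

Track the best alternating length ending on an up-step vs a down-step at each position: up/down = 1/1, 1/2, 3/1, 3/4, 3/4, 5/1, 5/6, 1/6, 7/6, 7/8, 7/8, 7/8, 9/8, 9/10.
The maximum over both is 10; one such subsequence is 15, 3, 26, 16, 29, 24, 25, 8, 17, 9.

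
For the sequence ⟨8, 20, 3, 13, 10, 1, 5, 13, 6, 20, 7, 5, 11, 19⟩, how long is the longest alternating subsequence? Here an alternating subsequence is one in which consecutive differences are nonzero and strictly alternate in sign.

A longest alternating subsequence is 8, 20, 3, 13, 10, 13, 6, 20, 7, 11 (positions 1,2,3,4,5,8,9,10,11,13); its 9 consecutive differences strictly alternate in sign, and length 10 is optimal.

10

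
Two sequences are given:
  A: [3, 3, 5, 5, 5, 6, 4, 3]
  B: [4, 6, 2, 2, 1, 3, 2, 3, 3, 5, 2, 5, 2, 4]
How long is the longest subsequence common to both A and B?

5

Backtracking the LCS table gives one alignment: 3 (A1,B8) → 3 (A2,B9) → 5 (A3,B10) → 5 (A4,B12) → 4 (A7,B14).
So the longest common subsequence has length 5.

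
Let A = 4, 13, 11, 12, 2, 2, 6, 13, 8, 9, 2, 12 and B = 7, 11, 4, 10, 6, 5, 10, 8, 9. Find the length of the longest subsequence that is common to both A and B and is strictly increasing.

For each value that appears in both, track the longest common increasing run ending there.
The best achievable length is 4; one witness is 4, 6, 8, 9 (A-positions 1,7,9,10, B-positions 3,5,8,9).

4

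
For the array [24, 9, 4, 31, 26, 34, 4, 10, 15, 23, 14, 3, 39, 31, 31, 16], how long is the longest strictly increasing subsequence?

Let dp[i] be the longest increasing subsequence ending at position i. Then dp = [1, 1, 1, 2, 2, 3, 1, 2, 3, 4, 3, 1, 5, 5, 5, 4].
The maximum is 5; one witness is 9, 10, 15, 23, 39 at positions 2,8,9,10,13.

5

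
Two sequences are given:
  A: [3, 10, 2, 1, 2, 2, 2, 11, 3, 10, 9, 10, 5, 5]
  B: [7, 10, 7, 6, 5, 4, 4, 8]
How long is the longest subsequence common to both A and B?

A longest common subsequence is 10, 5 (length 2); the LCS DP confirms no longer common subsequence exists.

2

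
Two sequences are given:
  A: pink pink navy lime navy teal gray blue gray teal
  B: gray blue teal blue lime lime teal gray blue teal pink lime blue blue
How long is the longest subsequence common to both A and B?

5

Backtracking the LCS table gives one alignment: lime (A4,B6) → teal (A6,B7) → gray (A7,B8) → blue (A8,B9) → teal (A10,B10).
So the longest common subsequence has length 5.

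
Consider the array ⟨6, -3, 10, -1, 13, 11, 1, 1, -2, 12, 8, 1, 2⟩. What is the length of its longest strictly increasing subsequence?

4

Let dp[i] be the longest increasing subsequence ending at position i. Then dp = [1, 1, 2, 2, 3, 3, 3, 3, 2, 4, 4, 3, 4].
The maximum is 4; one witness is 6, 10, 11, 12 at positions 1,3,6,10.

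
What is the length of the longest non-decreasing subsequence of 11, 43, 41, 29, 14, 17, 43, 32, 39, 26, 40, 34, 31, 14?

6

Let dp[i] be the longest non-decreasing subsequence ending at position i. Then dp = [1, 2, 2, 2, 2, 3, 4, 4, 5, 4, 6, 5, 5, 3].
The maximum is 6; one witness is 11, 14, 17, 32, 39, 40 at positions 1,5,6,8,9,11.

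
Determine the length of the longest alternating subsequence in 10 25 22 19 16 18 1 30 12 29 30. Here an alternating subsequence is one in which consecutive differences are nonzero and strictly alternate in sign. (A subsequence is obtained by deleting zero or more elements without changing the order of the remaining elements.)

Track the best alternating length ending on an up-step vs a down-step at each position: up/down = 1/1, 2/1, 2/3, 2/3, 2/3, 4/3, 1/5, 6/1, 6/7, 8/7, 8/1.
The maximum over both is 8; one such subsequence is 10, 25, 16, 18, 1, 30, 12, 29.

8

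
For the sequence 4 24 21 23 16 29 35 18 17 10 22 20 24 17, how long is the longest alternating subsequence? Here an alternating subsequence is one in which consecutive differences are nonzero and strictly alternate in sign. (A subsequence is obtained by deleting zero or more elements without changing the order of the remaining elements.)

11

A longest alternating subsequence is 4, 24, 21, 23, 16, 29, 18, 22, 20, 24, 17 (positions 1,2,3,4,5,6,8,11,12,13,14); its 10 consecutive differences strictly alternate in sign, and length 11 is optimal.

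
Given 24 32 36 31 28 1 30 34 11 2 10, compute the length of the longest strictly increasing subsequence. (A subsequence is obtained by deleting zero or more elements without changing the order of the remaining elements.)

Scanning left to right, the best length ending at each element is: 24→1, 32→2, 36→3, 31→2, 28→2, 1→1, 30→3, 34→4, 11→2, 2→2, 10→3.
So the longest increasing subsequence has length 4, e.g. 24, 28, 30, 34.

4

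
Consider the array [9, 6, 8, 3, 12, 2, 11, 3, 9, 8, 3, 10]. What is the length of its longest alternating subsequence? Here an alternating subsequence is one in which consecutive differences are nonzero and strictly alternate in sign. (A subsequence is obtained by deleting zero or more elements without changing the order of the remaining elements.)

A longest alternating subsequence is 9, 6, 8, 3, 12, 2, 11, 3, 9, 8, 10 (positions 1,2,3,4,5,6,7,8,9,10,12); its 10 consecutive differences strictly alternate in sign, and length 11 is optimal.

11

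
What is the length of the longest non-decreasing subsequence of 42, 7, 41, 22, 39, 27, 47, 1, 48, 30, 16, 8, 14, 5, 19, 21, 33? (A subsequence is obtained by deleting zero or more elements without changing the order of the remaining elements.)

6

Let dp[i] be the longest non-decreasing subsequence ending at position i. Then dp = [1, 1, 2, 2, 3, 3, 4, 1, 5, 4, 2, 2, 3, 2, 4, 5, 6].
The maximum is 6; one witness is 7, 8, 14, 19, 21, 33 at positions 2,12,13,15,16,17.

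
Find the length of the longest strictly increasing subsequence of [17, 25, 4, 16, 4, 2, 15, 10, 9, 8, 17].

3

Let dp[i] be the longest increasing subsequence ending at position i. Then dp = [1, 2, 1, 2, 1, 1, 2, 2, 2, 2, 3].
The maximum is 3; one witness is 4, 16, 17 at positions 3,4,11.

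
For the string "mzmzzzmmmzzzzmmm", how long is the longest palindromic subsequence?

One longest palindromic subsequence is mmzzzmmmzzzmm (positions 1,3,4,5,6,7,8,9,11,12,13,15,16); it reads the same forward and backward, and the interval DP gives dp[1][16] = 13.

13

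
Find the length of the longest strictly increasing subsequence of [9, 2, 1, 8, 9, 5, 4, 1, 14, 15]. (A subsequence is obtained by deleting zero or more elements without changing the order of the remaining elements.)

Scanning left to right, the best length ending at each element is: 9→1, 2→1, 1→1, 8→2, 9→3, 5→2, 4→2, 1→1, 14→4, 15→5.
So the longest increasing subsequence has length 5, e.g. 2, 8, 9, 14, 15.

5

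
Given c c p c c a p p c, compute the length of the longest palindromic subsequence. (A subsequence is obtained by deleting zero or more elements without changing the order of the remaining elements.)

6

One longest palindromic subsequence is cpccpc (positions 1,3,4,5,8,9); it reads the same forward and backward, and the interval DP gives dp[1][9] = 6.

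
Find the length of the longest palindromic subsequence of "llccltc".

4

One longest palindromic subsequence is lccl (positions 2,3,4,5); it reads the same forward and backward, and the interval DP gives dp[1][7] = 4.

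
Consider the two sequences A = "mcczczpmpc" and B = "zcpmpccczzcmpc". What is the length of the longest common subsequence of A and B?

A longest common subsequence is mcczcmpc (length 8); the LCS DP confirms no longer common subsequence exists.

8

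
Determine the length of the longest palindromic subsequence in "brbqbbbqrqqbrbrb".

11

One longest palindromic subsequence is brbbqqqbbrb (positions 1,2,3,7,8,10,11,12,14,15,16); it reads the same forward and backward, and the interval DP gives dp[1][16] = 11.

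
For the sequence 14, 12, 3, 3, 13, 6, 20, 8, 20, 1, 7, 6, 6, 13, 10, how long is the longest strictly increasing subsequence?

One longest increasing subsequence is 3, 6, 8, 20 (positions 3,6,8,9), of length 4; no longer one exists.

4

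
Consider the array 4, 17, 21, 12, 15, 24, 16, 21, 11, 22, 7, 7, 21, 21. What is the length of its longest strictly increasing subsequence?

Scanning left to right, the best length ending at each element is: 4→1, 17→2, 21→3, 12→2, 15→3, 24→4, 16→4, 21→5, 11→2, 22→6, 7→2, 7→2, 21→5, 21→5.
So the longest increasing subsequence has length 6, e.g. 4, 12, 15, 16, 21, 22.

6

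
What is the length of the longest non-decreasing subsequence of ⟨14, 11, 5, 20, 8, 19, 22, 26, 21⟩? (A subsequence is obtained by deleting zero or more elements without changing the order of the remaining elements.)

5

Let dp[i] be the longest non-decreasing subsequence ending at position i. Then dp = [1, 1, 1, 2, 2, 3, 4, 5, 4].
The maximum is 5; one witness is 5, 8, 19, 22, 26 at positions 3,5,6,7,8.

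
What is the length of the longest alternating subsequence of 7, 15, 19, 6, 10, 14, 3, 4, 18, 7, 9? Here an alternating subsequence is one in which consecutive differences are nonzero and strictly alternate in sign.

8

Track the best alternating length ending on an up-step vs a down-step at each position: up/down = 1/1, 2/1, 2/1, 1/3, 4/3, 4/3, 1/5, 6/5, 6/3, 6/7, 8/7.
The maximum over both is 8; one such subsequence is 7, 15, 6, 10, 3, 18, 7, 9.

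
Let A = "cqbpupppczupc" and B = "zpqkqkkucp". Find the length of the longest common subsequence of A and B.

Backtracking the LCS table gives one alignment: q (A2,B5) → u (A5,B8) → c (A9,B9) → p (A12,B10).
So the longest common subsequence has length 4.

4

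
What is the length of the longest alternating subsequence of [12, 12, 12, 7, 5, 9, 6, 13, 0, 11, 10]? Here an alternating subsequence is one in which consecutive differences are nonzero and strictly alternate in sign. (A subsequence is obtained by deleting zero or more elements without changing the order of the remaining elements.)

8

A longest alternating subsequence is 12, 7, 9, 6, 13, 0, 11, 10 (positions 1,4,6,7,8,9,10,11); its 7 consecutive differences strictly alternate in sign, and length 8 is optimal.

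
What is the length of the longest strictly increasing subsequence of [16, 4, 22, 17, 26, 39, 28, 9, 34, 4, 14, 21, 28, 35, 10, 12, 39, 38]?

Scanning left to right, the best length ending at each element is: 16→1, 4→1, 22→2, 17→2, 26→3, 39→4, 28→4, 9→2, 34→5, 4→1, 14→3, 21→4, 28→5, 35→6, 10→3, 12→4, 39→7, 38→7.
So the longest increasing subsequence has length 7, e.g. 16, 22, 26, 28, 34, 35, 39.

7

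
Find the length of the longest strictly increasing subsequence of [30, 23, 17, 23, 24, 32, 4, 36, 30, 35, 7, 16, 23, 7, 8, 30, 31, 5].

Scanning left to right, the best length ending at each element is: 30→1, 23→1, 17→1, 23→2, 24→3, 32→4, 4→1, 36→5, 30→4, 35→5, 7→2, 16→3, 23→4, 7→2, 8→3, 30→5, 31→6, 5→2.
So the longest increasing subsequence has length 6, e.g. 4, 7, 16, 23, 30, 31.

6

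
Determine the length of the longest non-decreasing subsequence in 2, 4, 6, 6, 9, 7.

5

Let dp[i] be the longest non-decreasing subsequence ending at position i. Then dp = [1, 2, 3, 4, 5, 5].
The maximum is 5; one witness is 2, 4, 6, 6, 9 at positions 1,2,3,4,5.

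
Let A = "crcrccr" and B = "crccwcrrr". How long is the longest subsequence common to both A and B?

A longest common subsequence is crcccr (length 6); the LCS DP confirms no longer common subsequence exists.

6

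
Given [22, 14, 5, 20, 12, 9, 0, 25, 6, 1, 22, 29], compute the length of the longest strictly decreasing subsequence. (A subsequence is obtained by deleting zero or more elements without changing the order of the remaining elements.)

6

Let dp[i] be the longest decreasing subsequence ending at position i. Then dp = [1, 2, 3, 2, 3, 4, 5, 1, 5, 6, 2, 1].
The maximum is 6; one witness is 22, 14, 12, 9, 6, 1 at positions 1,2,5,6,9,10.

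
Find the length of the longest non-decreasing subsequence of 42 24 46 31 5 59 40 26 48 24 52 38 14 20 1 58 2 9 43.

One longest non-decreasing subsequence is 24, 31, 40, 48, 52, 58 (positions 2,4,7,9,11,16), of length 6; no longer one exists.

6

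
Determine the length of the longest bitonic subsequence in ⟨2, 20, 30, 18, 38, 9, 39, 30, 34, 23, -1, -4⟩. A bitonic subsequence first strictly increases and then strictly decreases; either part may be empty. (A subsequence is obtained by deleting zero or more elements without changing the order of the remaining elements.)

9

Let inc[i] be the LIS ending at i and dec[i] the longest strictly decreasing subsequence starting at i. inc = [1, 2, 3, 2, 4, 2, 5, 3, 4, 3, 1, 1], dec = [3, 5, 5, 4, 5, 3, 5, 4, 4, 3, 2, 1].
max_i inc[i]+dec[i]−1 = 9, with one witness 2, 20, 30, 38, 39, 34, 23, -1, -4.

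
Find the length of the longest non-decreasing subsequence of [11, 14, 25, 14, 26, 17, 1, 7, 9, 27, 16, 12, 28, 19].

Let dp[i] be the longest non-decreasing subsequence ending at position i. Then dp = [1, 2, 3, 3, 4, 4, 1, 2, 3, 5, 4, 4, 6, 5].
The maximum is 6; one witness is 11, 14, 25, 26, 27, 28 at positions 1,2,3,5,10,13.

6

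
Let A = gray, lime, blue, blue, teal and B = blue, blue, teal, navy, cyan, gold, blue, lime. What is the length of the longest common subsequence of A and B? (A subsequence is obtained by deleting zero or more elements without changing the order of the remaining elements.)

A longest common subsequence is blue, blue, teal (length 3); the LCS DP confirms no longer common subsequence exists.

3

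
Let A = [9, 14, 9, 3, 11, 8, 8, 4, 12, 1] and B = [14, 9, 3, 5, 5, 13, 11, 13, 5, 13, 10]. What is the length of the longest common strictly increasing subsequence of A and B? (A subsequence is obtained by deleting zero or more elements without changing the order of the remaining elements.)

2

A longest common strictly increasing subsequence is 9, 11 (length 2); it appears in order in both A and B, and no longer such subsequence exists.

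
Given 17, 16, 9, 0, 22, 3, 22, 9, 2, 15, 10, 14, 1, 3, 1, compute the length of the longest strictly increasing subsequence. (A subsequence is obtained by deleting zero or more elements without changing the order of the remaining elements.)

One longest increasing subsequence is 0, 3, 9, 10, 14 (positions 4,6,8,11,12), of length 5; no longer one exists.

5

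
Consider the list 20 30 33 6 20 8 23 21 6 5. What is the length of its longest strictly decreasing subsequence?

One longest decreasing subsequence is 30, 20, 8, 6, 5 (positions 2,5,6,9,10), of length 5; no longer one exists.

5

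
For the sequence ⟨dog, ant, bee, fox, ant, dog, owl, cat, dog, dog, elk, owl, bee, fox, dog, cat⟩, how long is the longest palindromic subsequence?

Using dp[i][j] = 2 + dp[i+1][j−1] if the ends match, else max(dp[i+1][j], dp[i][j−1]):
dp[1][16] = 8. A witness is dog fox owl dog dog owl fox dog at positions 1,4,7,9,10,12,14,15.

8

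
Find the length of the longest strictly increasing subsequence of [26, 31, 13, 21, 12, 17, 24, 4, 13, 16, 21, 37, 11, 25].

Let dp[i] be the longest increasing subsequence ending at position i. Then dp = [1, 2, 1, 2, 1, 2, 3, 1, 2, 3, 4, 5, 2, 5].
The maximum is 5; one witness is 12, 13, 16, 21, 37 at positions 5,9,10,11,12.

5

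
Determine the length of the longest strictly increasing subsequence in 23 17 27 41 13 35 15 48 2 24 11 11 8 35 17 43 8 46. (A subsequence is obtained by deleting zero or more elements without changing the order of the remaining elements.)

Scanning left to right, the best length ending at each element is: 23→1, 17→1, 27→2, 41→3, 13→1, 35→3, 15→2, 48→4, 2→1, 24→3, 11→2, 11→2, 8→2, 35→4, 17→3, 43→5, 8→2, 46→6.
So the longest increasing subsequence has length 6, e.g. 13, 15, 24, 35, 43, 46.

6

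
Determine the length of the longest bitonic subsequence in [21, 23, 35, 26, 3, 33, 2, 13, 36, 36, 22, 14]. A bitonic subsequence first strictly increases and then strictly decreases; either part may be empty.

7

One longest bitonic subsequence is 21, 23, 26, 33, 36, 22, 14 (positions 1,2,4,6,9,11,12): it rises to 36 then falls. Length 7 is optimal.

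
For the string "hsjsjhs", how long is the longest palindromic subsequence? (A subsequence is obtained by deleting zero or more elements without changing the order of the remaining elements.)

One longest palindromic subsequence is sjsjs (positions 2,3,4,5,7); it reads the same forward and backward, and the interval DP gives dp[1][7] = 5.

5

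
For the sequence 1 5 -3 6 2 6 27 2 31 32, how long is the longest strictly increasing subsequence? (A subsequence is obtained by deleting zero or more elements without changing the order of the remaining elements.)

One longest increasing subsequence is 1, 5, 6, 27, 31, 32 (positions 1,2,4,7,9,10), of length 6; no longer one exists.

6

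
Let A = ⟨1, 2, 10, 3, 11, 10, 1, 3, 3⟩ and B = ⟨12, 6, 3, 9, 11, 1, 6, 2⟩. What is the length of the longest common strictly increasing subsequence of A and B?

2

A longest common strictly increasing subsequence is 3, 11 (length 2); it appears in order in both A and B, and no longer such subsequence exists.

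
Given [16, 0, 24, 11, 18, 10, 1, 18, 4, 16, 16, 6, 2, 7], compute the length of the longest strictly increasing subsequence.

5

Let dp[i] be the longest increasing subsequence ending at position i. Then dp = [1, 1, 2, 2, 3, 2, 2, 3, 3, 4, 4, 4, 3, 5].
The maximum is 5; one witness is 0, 1, 4, 6, 7 at positions 2,7,9,12,14.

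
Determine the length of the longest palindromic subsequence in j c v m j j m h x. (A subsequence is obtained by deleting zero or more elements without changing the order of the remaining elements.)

4

Using dp[i][j] = 2 + dp[i+1][j−1] if the ends match, else max(dp[i+1][j], dp[i][j−1]):
dp[1][9] = 4. A witness is mjjm at positions 4,5,6,7.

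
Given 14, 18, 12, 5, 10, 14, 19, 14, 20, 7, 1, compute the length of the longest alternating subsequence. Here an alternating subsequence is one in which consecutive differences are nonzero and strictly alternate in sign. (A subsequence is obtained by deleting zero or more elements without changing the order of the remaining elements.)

A longest alternating subsequence is 14, 18, 12, 19, 14, 20, 7 (positions 1,2,3,7,8,9,10); its 6 consecutive differences strictly alternate in sign, and length 7 is optimal.

7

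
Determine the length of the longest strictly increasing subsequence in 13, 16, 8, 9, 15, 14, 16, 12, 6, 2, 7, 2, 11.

4

Let dp[i] be the longest increasing subsequence ending at position i. Then dp = [1, 2, 1, 2, 3, 3, 4, 3, 1, 1, 2, 1, 3].
The maximum is 4; one witness is 8, 9, 15, 16 at positions 3,4,5,7.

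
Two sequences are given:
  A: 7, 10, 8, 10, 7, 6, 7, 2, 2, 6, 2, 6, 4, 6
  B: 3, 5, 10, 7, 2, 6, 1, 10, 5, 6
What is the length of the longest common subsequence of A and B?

Backtracking the LCS table gives one alignment: 10 (A4,B3) → 7 (A7,B4) → 2 (A9,B5) → 6 (A10,B6) → 6 (A14,B10).
So the longest common subsequence has length 5.

5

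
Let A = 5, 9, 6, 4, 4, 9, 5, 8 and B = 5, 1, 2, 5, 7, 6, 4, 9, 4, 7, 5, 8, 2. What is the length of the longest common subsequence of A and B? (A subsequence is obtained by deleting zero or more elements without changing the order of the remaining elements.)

A longest common subsequence is 5, 6, 4, 4, 5, 8 (length 6); the LCS DP confirms no longer common subsequence exists.

6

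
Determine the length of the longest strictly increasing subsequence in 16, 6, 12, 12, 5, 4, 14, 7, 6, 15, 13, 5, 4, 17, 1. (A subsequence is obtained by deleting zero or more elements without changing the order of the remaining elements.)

Scanning left to right, the best length ending at each element is: 16→1, 6→1, 12→2, 12→2, 5→1, 4→1, 14→3, 7→2, 6→2, 15→4, 13→3, 5→2, 4→1, 17→5, 1→1.
So the longest increasing subsequence has length 5, e.g. 6, 12, 14, 15, 17.

5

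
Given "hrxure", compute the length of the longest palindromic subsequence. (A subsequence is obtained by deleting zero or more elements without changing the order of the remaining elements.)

Using dp[i][j] = 2 + dp[i+1][j−1] if the ends match, else max(dp[i+1][j], dp[i][j−1]):
dp[1][6] = 3. A witness is rur at positions 2,4,5.

3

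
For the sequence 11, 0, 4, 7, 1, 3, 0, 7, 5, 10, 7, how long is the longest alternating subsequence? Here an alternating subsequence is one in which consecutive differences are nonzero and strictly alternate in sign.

10

Track the best alternating length ending on an up-step vs a down-step at each position: up/down = 1/1, 1/2, 3/2, 3/2, 3/4, 5/4, 1/6, 7/2, 7/8, 9/2, 9/10.
The maximum over both is 10; one such subsequence is 11, 0, 4, 1, 3, 0, 7, 5, 10, 7.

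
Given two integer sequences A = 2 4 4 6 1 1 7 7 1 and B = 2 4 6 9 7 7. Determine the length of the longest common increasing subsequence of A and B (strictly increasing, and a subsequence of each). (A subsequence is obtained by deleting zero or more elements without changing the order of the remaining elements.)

For each value that appears in both, track the longest common increasing run ending there.
The best achievable length is 4; one witness is 2, 4, 6, 7 (A-positions 1,2,4,7, B-positions 1,2,3,5).

4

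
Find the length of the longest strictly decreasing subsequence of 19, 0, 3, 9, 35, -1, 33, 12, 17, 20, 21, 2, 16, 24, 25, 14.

5

Let dp[i] be the longest decreasing subsequence ending at position i. Then dp = [1, 2, 2, 2, 1, 3, 2, 3, 3, 3, 3, 4, 4, 3, 3, 5].
The maximum is 5; one witness is 35, 33, 17, 16, 14 at positions 5,7,9,13,16.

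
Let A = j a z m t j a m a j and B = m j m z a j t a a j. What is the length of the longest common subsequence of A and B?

6

A longest common subsequence is jataaj (length 6); the LCS DP confirms no longer common subsequence exists.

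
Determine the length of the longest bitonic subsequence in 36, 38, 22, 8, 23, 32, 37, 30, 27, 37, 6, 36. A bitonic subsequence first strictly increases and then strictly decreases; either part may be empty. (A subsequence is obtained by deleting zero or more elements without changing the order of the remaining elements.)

One longest bitonic subsequence is 22, 23, 32, 37, 30, 27, 6 (positions 3,5,6,7,8,9,11): it rises to 37 then falls. Length 7 is optimal.

7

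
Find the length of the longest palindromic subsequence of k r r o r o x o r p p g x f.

5

One longest palindromic subsequence is roxor (positions 5,6,7,8,9); it reads the same forward and backward, and the interval DP gives dp[1][14] = 5.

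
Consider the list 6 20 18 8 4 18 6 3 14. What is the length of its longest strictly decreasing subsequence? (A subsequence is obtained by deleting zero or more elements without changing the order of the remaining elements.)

5

Let dp[i] be the longest decreasing subsequence ending at position i. Then dp = [1, 1, 2, 3, 4, 2, 4, 5, 3].
The maximum is 5; one witness is 20, 18, 8, 4, 3 at positions 2,3,4,5,8.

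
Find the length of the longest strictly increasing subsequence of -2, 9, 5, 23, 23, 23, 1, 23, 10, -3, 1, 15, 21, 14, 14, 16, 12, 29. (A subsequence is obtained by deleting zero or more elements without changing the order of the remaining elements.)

Let dp[i] be the longest increasing subsequence ending at position i. Then dp = [1, 2, 2, 3, 3, 3, 2, 3, 3, 1, 2, 4, 5, 4, 4, 5, 4, 6].
The maximum is 6; one witness is -2, 9, 10, 15, 21, 29 at positions 1,2,9,12,13,18.

6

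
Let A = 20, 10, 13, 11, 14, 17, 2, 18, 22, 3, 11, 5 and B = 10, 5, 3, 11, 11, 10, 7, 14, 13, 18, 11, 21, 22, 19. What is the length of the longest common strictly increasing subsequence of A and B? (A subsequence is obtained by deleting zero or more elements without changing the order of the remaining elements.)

For each value that appears in both, track the longest common increasing run ending there.
The best achievable length is 5; one witness is 10, 11, 14, 18, 22 (A-positions 2,4,5,8,9, B-positions 1,4,8,10,13).

5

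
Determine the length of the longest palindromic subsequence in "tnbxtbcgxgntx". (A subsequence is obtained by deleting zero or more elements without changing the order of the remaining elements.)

7

One longest palindromic subsequence is xtgxgtx (positions 4,5,8,9,10,12,13); it reads the same forward and backward, and the interval DP gives dp[1][13] = 7.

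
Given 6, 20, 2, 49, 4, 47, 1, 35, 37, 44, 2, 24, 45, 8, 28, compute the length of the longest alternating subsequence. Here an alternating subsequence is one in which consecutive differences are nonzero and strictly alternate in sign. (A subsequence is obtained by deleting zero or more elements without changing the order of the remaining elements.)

12

Track the best alternating length ending on an up-step vs a down-step at each position: up/down = 1/1, 2/1, 1/3, 4/1, 4/5, 6/5, 1/7, 8/7, 8/7, 8/7, 8/9, 10/9, 10/7, 10/11, 12/11.
The maximum over both is 12; one such subsequence is 6, 20, 2, 49, 4, 47, 1, 35, 2, 24, 8, 28.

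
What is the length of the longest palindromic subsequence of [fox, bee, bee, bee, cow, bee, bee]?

Using dp[i][j] = 2 + dp[i+1][j−1] if the ends match, else max(dp[i+1][j], dp[i][j−1]):
dp[1][7] = 5. A witness is bee bee cow bee bee at positions 2,3,5,6,7.

5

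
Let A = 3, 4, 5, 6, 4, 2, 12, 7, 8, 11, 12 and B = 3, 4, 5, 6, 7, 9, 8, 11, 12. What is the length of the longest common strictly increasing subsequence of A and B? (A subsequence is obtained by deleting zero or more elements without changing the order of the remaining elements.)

8

For each value that appears in both, track the longest common increasing run ending there.
The best achievable length is 8; one witness is 3, 4, 5, 6, 7, 8, 11, 12 (A-positions 1,2,3,4,8,9,10,11, B-positions 1,2,3,4,5,7,8,9).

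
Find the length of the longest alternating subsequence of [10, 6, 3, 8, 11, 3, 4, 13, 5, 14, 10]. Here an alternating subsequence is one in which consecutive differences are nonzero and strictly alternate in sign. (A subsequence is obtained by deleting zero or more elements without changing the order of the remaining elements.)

Track the best alternating length ending on an up-step vs a down-step at each position: up/down = 1/1, 1/2, 1/2, 3/2, 3/1, 1/4, 5/4, 5/1, 5/6, 7/1, 7/8.
The maximum over both is 8; one such subsequence is 10, 6, 8, 3, 13, 5, 14, 10.

8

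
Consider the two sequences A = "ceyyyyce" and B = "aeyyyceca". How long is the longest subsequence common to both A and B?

Backtracking the LCS table gives one alignment: e (A2,B2) → y (A4,B3) → y (A5,B4) → y (A6,B5) → c (A7,B6) → e (A8,B7).
So the longest common subsequence has length 6.

6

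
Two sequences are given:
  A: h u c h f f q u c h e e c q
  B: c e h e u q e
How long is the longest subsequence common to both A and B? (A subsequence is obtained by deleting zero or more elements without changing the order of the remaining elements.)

4

Backtracking the LCS table gives one alignment: h (A1,B3) → u (A2,B5) → q (A7,B6) → e (A12,B7).
So the longest common subsequence has length 4.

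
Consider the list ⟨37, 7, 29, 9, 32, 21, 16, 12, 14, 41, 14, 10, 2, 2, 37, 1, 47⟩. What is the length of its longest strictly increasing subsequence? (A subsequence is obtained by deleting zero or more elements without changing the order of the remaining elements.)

6

Scanning left to right, the best length ending at each element is: 37→1, 7→1, 29→2, 9→2, 32→3, 21→3, 16→3, 12→3, 14→4, 41→5, 14→4, 10→3, 2→1, 2→1, 37→5, 1→1, 47→6.
So the longest increasing subsequence has length 6, e.g. 7, 9, 12, 14, 41, 47.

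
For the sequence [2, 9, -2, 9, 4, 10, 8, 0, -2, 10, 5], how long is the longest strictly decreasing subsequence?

4

One longest decreasing subsequence is 9, 4, 0, -2 (positions 2,5,8,9), of length 4; no longer one exists.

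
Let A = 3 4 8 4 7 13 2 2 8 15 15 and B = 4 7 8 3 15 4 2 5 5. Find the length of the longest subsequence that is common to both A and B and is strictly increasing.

4

A longest common strictly increasing subsequence is 4, 7, 8, 15 (length 4); it appears in order in both A and B, and no longer such subsequence exists.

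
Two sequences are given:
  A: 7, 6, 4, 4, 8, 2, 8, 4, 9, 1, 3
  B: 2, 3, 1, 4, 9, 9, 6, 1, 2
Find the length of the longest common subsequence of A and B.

A longest common subsequence is 2, 4, 9, 1 (length 4); the LCS DP confirms no longer common subsequence exists.

4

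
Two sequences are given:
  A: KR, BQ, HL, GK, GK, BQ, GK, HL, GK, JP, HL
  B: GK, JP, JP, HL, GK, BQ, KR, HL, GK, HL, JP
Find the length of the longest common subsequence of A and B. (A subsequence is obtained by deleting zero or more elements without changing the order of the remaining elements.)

A longest common subsequence is HL, GK, BQ, GK, HL, JP (length 6); the LCS DP confirms no longer common subsequence exists.

6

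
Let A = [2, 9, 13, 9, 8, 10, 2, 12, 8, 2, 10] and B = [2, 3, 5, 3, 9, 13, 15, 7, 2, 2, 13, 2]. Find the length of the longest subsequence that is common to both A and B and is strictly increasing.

3

A longest common strictly increasing subsequence is 2, 9, 13 (length 3); it appears in order in both A and B, and no longer such subsequence exists.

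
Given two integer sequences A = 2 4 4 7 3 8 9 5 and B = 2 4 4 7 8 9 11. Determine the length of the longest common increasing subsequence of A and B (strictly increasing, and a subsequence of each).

For each value that appears in both, track the longest common increasing run ending there.
The best achievable length is 5; one witness is 2, 4, 7, 8, 9 (A-positions 1,2,4,6,7, B-positions 1,2,4,5,6).

5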